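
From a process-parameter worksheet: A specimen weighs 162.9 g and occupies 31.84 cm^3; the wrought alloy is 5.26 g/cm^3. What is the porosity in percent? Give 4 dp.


rho_part = 162.9 / 31.84 = 5.11620603 g/cm^3
Porosity = (1 - 5.11620603/5.26)*100 = 2.7337 %


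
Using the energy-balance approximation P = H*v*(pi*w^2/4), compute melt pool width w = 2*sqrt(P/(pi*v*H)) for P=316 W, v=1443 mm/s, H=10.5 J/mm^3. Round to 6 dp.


w = 2*sqrt(316/(pi*1443*10.5)) = 0.162956 mm


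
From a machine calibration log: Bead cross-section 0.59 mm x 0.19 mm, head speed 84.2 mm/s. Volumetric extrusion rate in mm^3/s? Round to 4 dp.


Rate = 0.59 * 0.19 * 84.2 = 9.4388 mm^3/s


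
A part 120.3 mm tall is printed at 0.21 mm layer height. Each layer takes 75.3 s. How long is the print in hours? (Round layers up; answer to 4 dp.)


Layers = ceil(120.3/0.21) = 573
t = 573 * 75.3 / 3600 = 11.9853 hrs


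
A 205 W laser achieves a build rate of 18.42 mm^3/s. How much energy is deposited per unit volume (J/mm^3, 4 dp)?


SE = 205 / 18.42 = 11.1292 J/mm^3


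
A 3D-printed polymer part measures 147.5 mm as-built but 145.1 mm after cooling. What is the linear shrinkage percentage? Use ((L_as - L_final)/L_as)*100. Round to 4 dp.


Shrinkage = ((147.5-145.1)/147.5)*100 = 1.6271 %


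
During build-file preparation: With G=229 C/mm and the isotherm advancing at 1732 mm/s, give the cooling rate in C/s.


CR = 229 * 1732 = 396628 C/s


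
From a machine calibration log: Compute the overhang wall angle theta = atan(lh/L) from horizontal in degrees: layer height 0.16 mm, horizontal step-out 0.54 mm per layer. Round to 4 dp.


angle = atan(0.16/0.54) = 16.5044 degrees


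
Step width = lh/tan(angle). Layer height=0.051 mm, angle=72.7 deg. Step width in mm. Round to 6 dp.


step = 0.051 / tan(72.7) = 0.015885 mm


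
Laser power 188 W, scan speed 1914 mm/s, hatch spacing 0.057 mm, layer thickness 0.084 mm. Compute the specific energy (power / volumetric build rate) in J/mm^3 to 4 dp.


Build rate = 1914 * 0.057 * 0.084 = 9.164232 mm^3/s
SE = 188 / 9.164232 = 20.5145 J/mm^3


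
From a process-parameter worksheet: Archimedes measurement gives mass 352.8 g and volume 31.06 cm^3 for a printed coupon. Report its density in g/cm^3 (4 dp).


rho = 352.8 / 31.06 = 11.3587 g/cm^3


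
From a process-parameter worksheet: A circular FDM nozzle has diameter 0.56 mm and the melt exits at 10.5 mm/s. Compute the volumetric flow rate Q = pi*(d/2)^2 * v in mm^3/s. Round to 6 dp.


A = pi*(0.56/2)^2 = 0.24630086 mm^2
Q = 0.24630086 * 10.5 = 2.586159 mm^3/s


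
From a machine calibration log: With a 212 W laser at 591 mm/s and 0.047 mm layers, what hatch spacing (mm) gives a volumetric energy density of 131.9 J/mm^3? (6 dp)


h = 212 / (131.9*591*0.047) = 0.057864 mm


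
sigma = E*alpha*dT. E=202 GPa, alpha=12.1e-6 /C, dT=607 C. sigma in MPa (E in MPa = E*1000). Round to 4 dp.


sigma = 202*1000 * 12.1e-6 * 607 = 1483.6294 MPa


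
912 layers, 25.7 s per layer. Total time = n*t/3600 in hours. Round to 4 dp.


t = 912 * 25.7 / 3600 = 6.5107 hrs


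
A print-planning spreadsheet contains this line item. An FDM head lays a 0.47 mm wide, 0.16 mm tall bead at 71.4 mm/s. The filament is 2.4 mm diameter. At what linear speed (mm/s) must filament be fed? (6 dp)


Q = 0.47 * 0.16 * 71.4 = 5.36928 mm^3/s
A_fil = pi*(2.4/2)^2 = 4.52389342 mm^2
v_feed = 5.36928 / 4.52389342 = 1.186871 mm/s


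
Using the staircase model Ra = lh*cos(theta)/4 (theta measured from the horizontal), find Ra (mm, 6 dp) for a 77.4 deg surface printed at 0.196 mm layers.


Ra = 0.196 * cos(77.4) / 4 = 0.010689 mm


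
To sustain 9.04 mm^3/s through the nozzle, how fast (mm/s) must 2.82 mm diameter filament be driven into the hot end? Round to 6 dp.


A = pi*(2.82/2)^2 = 6.2458
v = 9.04 / 6.2458 = 1.447373 mm/s


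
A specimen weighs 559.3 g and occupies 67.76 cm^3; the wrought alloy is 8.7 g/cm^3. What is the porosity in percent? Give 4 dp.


rho_part = 559.3 / 67.76 = 8.25413223 g/cm^3
Porosity = (1 - 8.25413223/8.7)*100 = 5.1249 %


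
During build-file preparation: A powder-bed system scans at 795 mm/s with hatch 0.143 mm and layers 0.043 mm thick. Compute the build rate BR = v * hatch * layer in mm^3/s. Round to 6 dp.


Rate = 795 * 0.143 * 0.043 = 4.888455 mm^3/s


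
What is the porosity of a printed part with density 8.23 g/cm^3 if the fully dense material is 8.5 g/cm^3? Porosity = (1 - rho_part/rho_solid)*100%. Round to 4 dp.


Porosity = (1-8.23/8.5)*100 = 3.1765 %


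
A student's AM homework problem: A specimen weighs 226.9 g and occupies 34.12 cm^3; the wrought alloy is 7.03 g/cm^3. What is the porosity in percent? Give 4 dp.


rho_part = 226.9 / 34.12 = 6.65005862 g/cm^3
Porosity = (1 - 6.65005862/7.03)*100 = 5.4046 %


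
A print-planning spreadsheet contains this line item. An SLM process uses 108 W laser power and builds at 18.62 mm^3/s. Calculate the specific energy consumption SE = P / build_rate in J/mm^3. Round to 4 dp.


SE = 108 / 18.62 = 5.8002 J/mm^3


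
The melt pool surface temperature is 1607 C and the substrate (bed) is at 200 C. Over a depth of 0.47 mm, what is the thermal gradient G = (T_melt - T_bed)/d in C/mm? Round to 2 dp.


G = (1607-200)/0.47 = 2993.62 C/mm


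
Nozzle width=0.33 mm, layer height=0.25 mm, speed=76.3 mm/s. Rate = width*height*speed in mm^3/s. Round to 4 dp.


Rate = 0.33 * 0.25 * 76.3 = 6.2948 mm^3/s


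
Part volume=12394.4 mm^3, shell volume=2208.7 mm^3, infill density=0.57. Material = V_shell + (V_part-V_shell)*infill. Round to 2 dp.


V_infill = (12394.4 - 2208.7) * 0.57 = 5805.85
V_total = 2208.7 + 5805.85 = 8014.55 mm^3


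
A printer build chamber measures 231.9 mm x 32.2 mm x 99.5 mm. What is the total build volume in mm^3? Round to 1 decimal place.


V = 231.9 * 32.2 * 99.5 = 742984.4 mm^3


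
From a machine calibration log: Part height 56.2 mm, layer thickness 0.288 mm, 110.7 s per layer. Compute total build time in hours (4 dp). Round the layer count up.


Layers = ceil(56.2/0.288) = 196
t = 196 * 110.7 / 3600 = 6.027 hrs


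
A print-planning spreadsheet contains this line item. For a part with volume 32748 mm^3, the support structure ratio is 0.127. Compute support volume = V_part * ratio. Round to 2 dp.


V_support = 32748 * 0.127 = 4159.0 mm^3


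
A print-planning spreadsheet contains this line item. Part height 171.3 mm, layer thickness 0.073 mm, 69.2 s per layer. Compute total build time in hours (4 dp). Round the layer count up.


Layers = ceil(171.3/0.073) = 2347
t = 2347 * 69.2 / 3600 = 45.1146 hrs


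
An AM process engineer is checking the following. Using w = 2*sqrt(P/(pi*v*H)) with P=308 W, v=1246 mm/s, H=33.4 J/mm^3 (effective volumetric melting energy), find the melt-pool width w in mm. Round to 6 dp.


w = 2*sqrt(308/(pi*1246*33.4)) = 0.097073 mm


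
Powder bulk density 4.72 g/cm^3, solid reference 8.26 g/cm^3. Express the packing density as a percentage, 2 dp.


Packing = (4.72/8.26)*100 = 57.14 %


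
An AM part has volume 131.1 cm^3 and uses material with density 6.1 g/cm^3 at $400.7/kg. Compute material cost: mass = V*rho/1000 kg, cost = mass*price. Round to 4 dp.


Mass = 131.1*6.1/1000 = 0.79971 kg
Cost = 0.79971 * 400.7 = 320.4438 $


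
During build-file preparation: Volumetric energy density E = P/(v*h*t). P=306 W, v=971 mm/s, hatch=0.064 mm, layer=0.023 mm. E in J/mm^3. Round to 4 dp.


E = 306 / (971*0.064*0.023) = 214.089 J/mm^3


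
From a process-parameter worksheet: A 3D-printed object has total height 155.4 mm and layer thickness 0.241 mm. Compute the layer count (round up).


Layers = ceil(155.4/0.241) = 645


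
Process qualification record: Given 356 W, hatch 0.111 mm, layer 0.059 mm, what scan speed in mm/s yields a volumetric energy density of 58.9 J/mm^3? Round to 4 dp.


v = 356 / (58.9*0.111*0.059) = 922.9108 mm/s


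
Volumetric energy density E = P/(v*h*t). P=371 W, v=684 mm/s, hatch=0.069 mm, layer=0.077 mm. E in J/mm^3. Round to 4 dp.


E = 371 / (684*0.069*0.077) = 102.0888 J/mm^3


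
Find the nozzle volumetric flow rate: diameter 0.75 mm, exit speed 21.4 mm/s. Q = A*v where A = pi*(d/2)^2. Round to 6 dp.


A = pi*(0.75/2)^2 = 0.44178647 mm^2
Q = 0.44178647 * 21.4 = 9.45423 mm^3/s


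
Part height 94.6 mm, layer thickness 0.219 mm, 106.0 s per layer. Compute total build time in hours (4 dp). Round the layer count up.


Layers = ceil(94.6/0.219) = 432
t = 432 * 106.0 / 3600 = 12.72 hrs


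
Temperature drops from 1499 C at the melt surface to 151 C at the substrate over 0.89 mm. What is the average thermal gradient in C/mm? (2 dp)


G = (1499-151)/0.89 = 1514.61 C/mm


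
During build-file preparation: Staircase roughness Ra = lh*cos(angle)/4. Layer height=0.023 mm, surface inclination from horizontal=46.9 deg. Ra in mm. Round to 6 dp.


Ra = 0.023 * cos(46.9) / 4 = 0.003929 mm


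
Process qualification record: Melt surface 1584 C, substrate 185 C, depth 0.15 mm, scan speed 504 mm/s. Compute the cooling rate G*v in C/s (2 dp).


G = (1584-185)/0.15 = 9326.66666667 C/mm
CR = 9326.66666667 * 504 = 4700640.0 C/s


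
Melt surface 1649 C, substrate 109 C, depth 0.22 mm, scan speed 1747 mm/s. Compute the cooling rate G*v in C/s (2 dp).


G = (1649-109)/0.22 = 7000.0 C/mm
CR = 7000.0 * 1747 = 12229000.0 C/s


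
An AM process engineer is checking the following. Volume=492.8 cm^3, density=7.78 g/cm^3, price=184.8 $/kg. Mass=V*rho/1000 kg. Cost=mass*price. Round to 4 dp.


Mass = 492.8*7.78/1000 = 3.833984 kg
Cost = 3.833984 * 184.8 = 708.5202 $


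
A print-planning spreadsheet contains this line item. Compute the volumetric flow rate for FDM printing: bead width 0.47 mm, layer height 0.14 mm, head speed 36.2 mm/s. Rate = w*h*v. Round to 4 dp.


Rate = 0.47 * 0.14 * 36.2 = 2.382 mm^3/s


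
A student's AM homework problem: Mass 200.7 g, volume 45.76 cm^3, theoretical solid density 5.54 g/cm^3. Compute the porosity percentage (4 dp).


rho_part = 200.7 / 45.76 = 4.38592657 g/cm^3
Porosity = (1 - 4.38592657/5.54)*100 = 20.8317 %


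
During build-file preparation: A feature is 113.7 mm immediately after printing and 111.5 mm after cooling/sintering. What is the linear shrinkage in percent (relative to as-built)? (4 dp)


Shrinkage = ((113.7-111.5)/113.7)*100 = 1.9349 %


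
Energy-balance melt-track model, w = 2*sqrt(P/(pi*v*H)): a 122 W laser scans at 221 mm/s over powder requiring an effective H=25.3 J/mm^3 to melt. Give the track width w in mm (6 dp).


w = 2*sqrt(122/(pi*221*25.3)) = 0.166678 mm


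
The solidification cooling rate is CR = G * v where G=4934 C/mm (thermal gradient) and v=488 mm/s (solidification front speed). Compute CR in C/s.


CR = 4934 * 488 = 2407792 C/s


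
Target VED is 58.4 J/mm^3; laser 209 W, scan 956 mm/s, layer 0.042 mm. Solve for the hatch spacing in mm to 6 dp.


h = 209 / (58.4*956*0.042) = 0.08913 mm


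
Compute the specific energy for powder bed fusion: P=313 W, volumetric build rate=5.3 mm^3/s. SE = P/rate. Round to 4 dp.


SE = 313 / 5.3 = 59.0566 J/mm^3


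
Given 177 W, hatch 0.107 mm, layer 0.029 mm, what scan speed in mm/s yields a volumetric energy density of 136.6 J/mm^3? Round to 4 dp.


v = 177 / (136.6*0.107*0.029) = 417.5811 mm/s


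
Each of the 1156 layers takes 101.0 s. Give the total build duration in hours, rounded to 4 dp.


t = 1156 * 101.0 / 3600 = 32.4322 hrs


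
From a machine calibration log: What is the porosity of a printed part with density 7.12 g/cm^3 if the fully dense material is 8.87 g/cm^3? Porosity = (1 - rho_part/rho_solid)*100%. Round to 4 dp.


Porosity = (1-7.12/8.87)*100 = 19.7294 %


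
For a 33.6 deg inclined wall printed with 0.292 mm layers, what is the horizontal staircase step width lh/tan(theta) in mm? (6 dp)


step = 0.292 / tan(33.6) = 0.439495 mm


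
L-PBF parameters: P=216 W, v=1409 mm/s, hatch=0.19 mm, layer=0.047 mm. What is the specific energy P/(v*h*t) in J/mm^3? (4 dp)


Build rate = 1409 * 0.19 * 0.047 = 12.58237 mm^3/s
SE = 216 / 12.58237 = 17.1669 J/mm^3


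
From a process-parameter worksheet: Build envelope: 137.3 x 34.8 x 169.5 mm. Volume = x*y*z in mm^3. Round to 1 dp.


V = 137.3 * 34.8 * 169.5 = 809877.8 mm^3


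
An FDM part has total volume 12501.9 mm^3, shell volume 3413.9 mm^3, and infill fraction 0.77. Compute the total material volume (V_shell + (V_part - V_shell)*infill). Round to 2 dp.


V_infill = (12501.9 - 3413.9) * 0.77 = 6997.76
V_total = 3413.9 + 6997.76 = 10411.66 mm^3


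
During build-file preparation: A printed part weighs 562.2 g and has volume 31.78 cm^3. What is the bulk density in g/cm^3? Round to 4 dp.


rho = 562.2 / 31.78 = 17.6904 g/cm^3


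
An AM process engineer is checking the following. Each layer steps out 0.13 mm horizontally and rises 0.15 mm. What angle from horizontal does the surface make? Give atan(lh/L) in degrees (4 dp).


angle = atan(0.15/0.13) = 49.0856 degrees


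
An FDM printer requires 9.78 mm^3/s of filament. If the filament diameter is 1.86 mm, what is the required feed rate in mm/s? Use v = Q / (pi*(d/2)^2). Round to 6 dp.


A = pi*(1.86/2)^2 = 2.717163
v = 9.78 / 2.717163 = 3.599342 mm/s


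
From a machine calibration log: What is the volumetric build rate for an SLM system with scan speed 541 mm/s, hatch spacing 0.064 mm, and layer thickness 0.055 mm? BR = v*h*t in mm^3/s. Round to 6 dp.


Rate = 541 * 0.064 * 0.055 = 1.90432 mm^3/s


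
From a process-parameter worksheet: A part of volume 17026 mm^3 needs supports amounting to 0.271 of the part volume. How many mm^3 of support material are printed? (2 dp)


V_support = 17026 * 0.271 = 4614.05 mm^3


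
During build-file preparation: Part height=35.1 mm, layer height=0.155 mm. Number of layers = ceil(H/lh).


Layers = ceil(35.1/0.155) = 227


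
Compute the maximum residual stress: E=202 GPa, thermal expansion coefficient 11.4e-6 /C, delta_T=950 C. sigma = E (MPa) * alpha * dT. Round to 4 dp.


sigma = 202*1000 * 11.4e-6 * 950 = 2187.66 MPa


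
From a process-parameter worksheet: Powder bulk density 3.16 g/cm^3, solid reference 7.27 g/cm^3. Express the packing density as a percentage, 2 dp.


Packing = (3.16/7.27)*100 = 43.47 %


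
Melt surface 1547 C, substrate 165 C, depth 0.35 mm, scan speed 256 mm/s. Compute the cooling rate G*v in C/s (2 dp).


G = (1547-165)/0.35 = 3948.57142857 C/mm
CR = 3948.57142857 * 256 = 1010834.29 C/s


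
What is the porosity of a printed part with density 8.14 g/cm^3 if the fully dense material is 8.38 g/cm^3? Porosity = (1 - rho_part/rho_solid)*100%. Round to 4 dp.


Porosity = (1-8.14/8.38)*100 = 2.864 %


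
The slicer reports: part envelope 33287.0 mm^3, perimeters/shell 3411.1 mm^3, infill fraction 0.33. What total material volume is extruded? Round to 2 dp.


V_infill = (33287.0 - 3411.1) * 0.33 = 9859.05
V_total = 3411.1 + 9859.05 = 13270.15 mm^3


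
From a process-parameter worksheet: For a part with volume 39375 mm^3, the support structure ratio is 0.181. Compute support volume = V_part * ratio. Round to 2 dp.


V_support = 39375 * 0.181 = 7126.88 mm^3


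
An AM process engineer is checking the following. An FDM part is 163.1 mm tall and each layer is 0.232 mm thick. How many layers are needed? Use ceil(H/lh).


Layers = ceil(163.1/0.232) = 704


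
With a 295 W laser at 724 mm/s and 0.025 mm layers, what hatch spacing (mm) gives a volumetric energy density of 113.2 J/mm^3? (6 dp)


h = 295 / (113.2*724*0.025) = 0.143978 mm


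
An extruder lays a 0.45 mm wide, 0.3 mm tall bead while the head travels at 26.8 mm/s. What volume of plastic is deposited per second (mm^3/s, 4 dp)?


Rate = 0.45 * 0.3 * 26.8 = 3.618 mm^3/s


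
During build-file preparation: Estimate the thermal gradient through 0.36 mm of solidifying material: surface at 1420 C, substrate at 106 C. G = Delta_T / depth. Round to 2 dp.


G = (1420-106)/0.36 = 3650.0 C/mm


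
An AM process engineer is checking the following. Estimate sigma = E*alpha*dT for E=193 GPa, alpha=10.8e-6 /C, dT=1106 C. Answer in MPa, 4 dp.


sigma = 193*1000 * 10.8e-6 * 1106 = 2305.3464 MPa


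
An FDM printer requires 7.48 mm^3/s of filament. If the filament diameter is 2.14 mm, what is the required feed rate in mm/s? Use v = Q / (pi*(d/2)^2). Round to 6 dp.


A = pi*(2.14/2)^2 = 3.596809
v = 7.48 / 3.596809 = 2.079621 mm/s


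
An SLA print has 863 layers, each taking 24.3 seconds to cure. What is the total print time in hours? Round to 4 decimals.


t = 863 * 24.3 / 3600 = 5.8253 hrs


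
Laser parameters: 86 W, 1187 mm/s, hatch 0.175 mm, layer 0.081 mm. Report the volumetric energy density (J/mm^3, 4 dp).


E = 86 / (1187*0.175*0.081) = 5.1112 J/mm^3


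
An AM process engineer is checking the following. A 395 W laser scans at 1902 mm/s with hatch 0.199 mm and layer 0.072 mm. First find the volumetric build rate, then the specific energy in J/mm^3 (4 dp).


Build rate = 1902 * 0.199 * 0.072 = 27.251856 mm^3/s
SE = 395 / 27.251856 = 14.4944 J/mm^3


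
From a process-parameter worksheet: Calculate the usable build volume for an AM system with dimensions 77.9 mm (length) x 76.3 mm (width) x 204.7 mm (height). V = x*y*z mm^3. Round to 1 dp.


V = 77.9 * 76.3 * 204.7 = 1216689.7 mm^3


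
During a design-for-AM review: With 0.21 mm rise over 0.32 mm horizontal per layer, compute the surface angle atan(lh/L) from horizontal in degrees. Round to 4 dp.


angle = atan(0.21/0.32) = 33.2749 degrees


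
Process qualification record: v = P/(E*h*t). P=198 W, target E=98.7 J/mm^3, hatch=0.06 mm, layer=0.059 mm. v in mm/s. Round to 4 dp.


v = 198 / (98.7*0.06*0.059) = 566.689 mm/s


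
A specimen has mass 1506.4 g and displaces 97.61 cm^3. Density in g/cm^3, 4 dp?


rho = 1506.4 / 97.61 = 15.4328 g/cm^3


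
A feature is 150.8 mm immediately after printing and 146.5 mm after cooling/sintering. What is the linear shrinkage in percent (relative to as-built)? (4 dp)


Shrinkage = ((150.8-146.5)/150.8)*100 = 2.8515 %


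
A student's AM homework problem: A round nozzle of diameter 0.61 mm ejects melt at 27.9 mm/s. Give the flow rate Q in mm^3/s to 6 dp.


A = pi*(0.61/2)^2 = 0.29224666 mm^2
Q = 0.29224666 * 27.9 = 8.153682 mm^3/s


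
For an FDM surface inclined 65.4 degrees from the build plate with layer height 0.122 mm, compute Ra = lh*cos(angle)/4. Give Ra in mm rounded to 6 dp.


Ra = 0.122 * cos(65.4) / 4 = 0.012697 mm


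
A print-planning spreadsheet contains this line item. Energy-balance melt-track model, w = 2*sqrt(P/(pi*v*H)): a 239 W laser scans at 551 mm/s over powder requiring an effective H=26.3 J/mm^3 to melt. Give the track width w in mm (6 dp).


w = 2*sqrt(239/(pi*551*26.3)) = 0.144911 mm


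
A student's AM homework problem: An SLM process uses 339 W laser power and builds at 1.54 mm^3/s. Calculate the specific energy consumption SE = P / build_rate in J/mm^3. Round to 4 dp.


SE = 339 / 1.54 = 220.1299 J/mm^3


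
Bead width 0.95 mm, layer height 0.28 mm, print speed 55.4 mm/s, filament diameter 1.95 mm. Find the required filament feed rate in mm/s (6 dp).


Q = 0.95 * 0.28 * 55.4 = 14.7364 mm^3/s
A_fil = pi*(1.95/2)^2 = 2.98647652 mm^2
v_feed = 14.7364 / 2.98647652 = 4.934377 mm/s


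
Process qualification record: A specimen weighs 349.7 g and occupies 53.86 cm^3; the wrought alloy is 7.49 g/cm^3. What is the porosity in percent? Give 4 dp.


rho_part = 349.7 / 53.86 = 6.492759 g/cm^3
Porosity = (1 - 6.492759/7.49)*100 = 13.3143 %


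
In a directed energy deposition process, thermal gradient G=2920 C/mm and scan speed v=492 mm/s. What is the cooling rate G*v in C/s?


CR = 2920 * 492 = 1436640 C/s


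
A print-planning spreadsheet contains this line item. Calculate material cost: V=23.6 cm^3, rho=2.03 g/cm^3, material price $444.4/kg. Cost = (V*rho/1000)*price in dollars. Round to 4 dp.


Mass = 23.6*2.03/1000 = 0.047908 kg
Cost = 0.047908 * 444.4 = 21.2903 $


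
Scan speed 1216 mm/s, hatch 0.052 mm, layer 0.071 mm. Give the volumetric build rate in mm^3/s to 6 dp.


Rate = 1216 * 0.052 * 0.071 = 4.489472 mm^3/s


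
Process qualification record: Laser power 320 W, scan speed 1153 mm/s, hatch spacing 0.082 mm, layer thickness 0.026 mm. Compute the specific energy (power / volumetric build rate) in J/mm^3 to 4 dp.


Build rate = 1153 * 0.082 * 0.026 = 2.458196 mm^3/s
SE = 320 / 2.458196 = 130.1768 J/mm^3


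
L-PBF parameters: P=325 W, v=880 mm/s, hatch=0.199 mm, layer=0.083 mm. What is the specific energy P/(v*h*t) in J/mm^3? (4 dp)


Build rate = 880 * 0.199 * 0.083 = 14.53496 mm^3/s
SE = 325 / 14.53496 = 22.3599 J/mm^3


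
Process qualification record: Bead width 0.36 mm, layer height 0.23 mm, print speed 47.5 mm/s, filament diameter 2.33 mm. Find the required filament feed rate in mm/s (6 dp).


Q = 0.36 * 0.23 * 47.5 = 3.933 mm^3/s
A_fil = pi*(2.33/2)^2 = 4.26384809 mm^2
v_feed = 3.933 / 4.26384809 = 0.922406 mm/s


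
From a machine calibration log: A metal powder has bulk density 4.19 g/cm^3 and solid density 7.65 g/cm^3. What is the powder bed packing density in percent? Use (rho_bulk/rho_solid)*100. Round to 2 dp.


Packing = (4.19/7.65)*100 = 54.77 %


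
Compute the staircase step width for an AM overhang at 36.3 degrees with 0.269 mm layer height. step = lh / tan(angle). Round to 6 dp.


step = 0.269 / tan(36.3) = 0.366199 mm


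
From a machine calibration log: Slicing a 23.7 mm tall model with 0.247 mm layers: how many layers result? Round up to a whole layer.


Layers = ceil(23.7/0.247) = 96


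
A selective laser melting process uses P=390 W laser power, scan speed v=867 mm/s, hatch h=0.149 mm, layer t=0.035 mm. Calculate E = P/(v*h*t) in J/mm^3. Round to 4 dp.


E = 390 / (867*0.149*0.035) = 86.2564 J/mm^3


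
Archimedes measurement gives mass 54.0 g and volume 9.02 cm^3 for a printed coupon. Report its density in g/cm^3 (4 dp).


rho = 54.0 / 9.02 = 5.9867 g/cm^3


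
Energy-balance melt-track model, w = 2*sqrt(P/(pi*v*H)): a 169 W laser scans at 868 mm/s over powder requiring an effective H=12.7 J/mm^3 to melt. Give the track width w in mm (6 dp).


w = 2*sqrt(169/(pi*868*12.7)) = 0.139713 mm


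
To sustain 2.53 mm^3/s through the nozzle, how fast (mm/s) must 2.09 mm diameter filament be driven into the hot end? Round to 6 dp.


A = pi*(2.09/2)^2 = 3.430698
v = 2.53 / 3.430698 = 0.737459 mm/s


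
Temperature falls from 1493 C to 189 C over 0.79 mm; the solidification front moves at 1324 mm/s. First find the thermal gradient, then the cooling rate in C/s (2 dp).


G = (1493-189)/0.79 = 1650.63291139 C/mm
CR = 1650.63291139 * 1324 = 2185437.97 C/s


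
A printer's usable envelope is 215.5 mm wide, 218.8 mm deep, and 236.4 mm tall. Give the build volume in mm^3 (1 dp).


V = 215.5 * 218.8 * 236.4 = 11146591.0 mm^3


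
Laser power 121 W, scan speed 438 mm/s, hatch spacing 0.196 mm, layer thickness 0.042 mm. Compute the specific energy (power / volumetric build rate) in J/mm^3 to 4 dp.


Build rate = 438 * 0.196 * 0.042 = 3.605616 mm^3/s
SE = 121 / 3.605616 = 33.5588 J/mm^3


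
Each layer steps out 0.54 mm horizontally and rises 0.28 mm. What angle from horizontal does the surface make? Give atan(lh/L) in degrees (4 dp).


angle = atan(0.28/0.54) = 27.4076 degrees


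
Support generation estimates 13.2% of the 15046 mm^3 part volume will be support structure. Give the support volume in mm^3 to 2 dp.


V_support = 15046 * 0.132 = 1986.07 mm^3


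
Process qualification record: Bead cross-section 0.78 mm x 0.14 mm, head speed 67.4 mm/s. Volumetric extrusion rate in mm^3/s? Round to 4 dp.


Rate = 0.78 * 0.14 * 67.4 = 7.3601 mm^3/s


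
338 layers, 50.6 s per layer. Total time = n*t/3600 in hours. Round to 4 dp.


t = 338 * 50.6 / 3600 = 4.7508 hrs


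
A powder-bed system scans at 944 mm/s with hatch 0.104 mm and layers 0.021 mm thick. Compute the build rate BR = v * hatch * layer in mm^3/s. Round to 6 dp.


Rate = 944 * 0.104 * 0.021 = 2.061696 mm^3/s


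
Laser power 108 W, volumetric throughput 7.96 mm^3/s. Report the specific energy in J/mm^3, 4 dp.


SE = 108 / 7.96 = 13.5678 J/mm^3


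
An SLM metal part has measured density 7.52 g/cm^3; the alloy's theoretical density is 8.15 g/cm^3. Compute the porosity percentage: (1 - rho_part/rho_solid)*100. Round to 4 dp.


Porosity = (1-7.52/8.15)*100 = 7.7301 %


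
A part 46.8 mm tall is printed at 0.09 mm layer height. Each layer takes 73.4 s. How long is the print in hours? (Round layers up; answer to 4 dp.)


Layers = ceil(46.8/0.09) = 520
t = 520 * 73.4 / 3600 = 10.6022 hrs


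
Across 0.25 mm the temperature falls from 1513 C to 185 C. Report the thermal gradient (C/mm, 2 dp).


G = (1513-185)/0.25 = 5312.0 C/mm


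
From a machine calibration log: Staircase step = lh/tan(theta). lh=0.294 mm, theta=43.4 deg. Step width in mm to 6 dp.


step = 0.294 / tan(43.4) = 0.310896 mm


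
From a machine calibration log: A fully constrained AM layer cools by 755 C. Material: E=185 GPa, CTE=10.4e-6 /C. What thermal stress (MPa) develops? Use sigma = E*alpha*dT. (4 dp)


sigma = 185*1000 * 10.4e-6 * 755 = 1452.62 MPa


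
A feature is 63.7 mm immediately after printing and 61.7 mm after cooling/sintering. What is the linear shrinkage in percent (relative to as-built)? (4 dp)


Shrinkage = ((63.7-61.7)/63.7)*100 = 3.1397 %


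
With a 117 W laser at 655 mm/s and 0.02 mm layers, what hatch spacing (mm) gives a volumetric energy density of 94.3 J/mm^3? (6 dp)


h = 117 / (94.3*655*0.02) = 0.094712 mm


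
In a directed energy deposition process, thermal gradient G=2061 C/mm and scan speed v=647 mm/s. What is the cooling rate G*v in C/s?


CR = 2061 * 647 = 1333467 C/s


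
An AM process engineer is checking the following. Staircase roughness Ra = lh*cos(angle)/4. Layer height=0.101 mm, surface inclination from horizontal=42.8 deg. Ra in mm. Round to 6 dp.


Ra = 0.101 * cos(42.8) / 4 = 0.018527 mm


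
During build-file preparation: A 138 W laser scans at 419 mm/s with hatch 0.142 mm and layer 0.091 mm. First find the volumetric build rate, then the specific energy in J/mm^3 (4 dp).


Build rate = 419 * 0.142 * 0.091 = 5.414318 mm^3/s
SE = 138 / 5.414318 = 25.488 J/mm^3


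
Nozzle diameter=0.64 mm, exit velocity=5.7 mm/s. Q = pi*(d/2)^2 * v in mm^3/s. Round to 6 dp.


A = pi*(0.64/2)^2 = 0.32169909 mm^2
Q = 0.32169909 * 5.7 = 1.833685 mm^3/s


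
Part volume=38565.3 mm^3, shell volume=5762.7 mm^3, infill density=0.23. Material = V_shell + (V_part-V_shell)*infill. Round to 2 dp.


V_infill = (38565.3 - 5762.7) * 0.23 = 7544.6
V_total = 5762.7 + 7544.6 = 13307.3 mm^3


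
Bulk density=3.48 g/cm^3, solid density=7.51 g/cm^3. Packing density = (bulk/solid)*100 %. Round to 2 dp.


Packing = (3.48/7.51)*100 = 46.34 %


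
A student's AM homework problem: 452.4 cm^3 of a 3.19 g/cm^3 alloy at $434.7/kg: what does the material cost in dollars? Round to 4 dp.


Mass = 452.4*3.19/1000 = 1.443156 kg
Cost = 1.443156 * 434.7 = 627.3399 $


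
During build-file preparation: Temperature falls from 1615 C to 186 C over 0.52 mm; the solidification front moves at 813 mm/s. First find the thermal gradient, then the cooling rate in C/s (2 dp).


G = (1615-186)/0.52 = 2748.07692308 C/mm
CR = 2748.07692308 * 813 = 2234186.54 C/s


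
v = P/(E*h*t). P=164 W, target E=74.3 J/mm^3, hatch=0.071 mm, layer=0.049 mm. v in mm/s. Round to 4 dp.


v = 164 / (74.3*0.071*0.049) = 634.4547 mm/s


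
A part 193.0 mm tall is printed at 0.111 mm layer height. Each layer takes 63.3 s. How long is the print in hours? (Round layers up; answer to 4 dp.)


Layers = ceil(193.0/0.111) = 1739
t = 1739 * 63.3 / 3600 = 30.5774 hrs


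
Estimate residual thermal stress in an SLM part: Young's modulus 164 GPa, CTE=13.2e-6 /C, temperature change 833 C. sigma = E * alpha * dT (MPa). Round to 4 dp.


sigma = 164*1000 * 13.2e-6 * 833 = 1803.2784 MPa


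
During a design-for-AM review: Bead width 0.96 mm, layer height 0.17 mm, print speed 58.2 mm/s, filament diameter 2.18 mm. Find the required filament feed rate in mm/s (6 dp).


Q = 0.96 * 0.17 * 58.2 = 9.49824 mm^3/s
A_fil = pi*(2.18/2)^2 = 3.73252623 mm^2
v_feed = 9.49824 / 3.73252623 = 2.544722 mm/s


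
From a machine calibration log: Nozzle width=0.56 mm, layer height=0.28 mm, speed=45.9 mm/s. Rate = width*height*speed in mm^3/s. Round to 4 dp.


Rate = 0.56 * 0.28 * 45.9 = 7.1971 mm^3/s


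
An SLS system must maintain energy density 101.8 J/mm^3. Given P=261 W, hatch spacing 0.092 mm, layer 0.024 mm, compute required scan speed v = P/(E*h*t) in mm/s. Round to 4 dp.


v = 261 / (101.8*0.092*0.024) = 1161.1643 mm/s


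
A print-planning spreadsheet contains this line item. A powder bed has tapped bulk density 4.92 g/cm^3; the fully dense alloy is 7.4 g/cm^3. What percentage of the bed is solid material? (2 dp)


Packing = (4.92/7.4)*100 = 66.49 %


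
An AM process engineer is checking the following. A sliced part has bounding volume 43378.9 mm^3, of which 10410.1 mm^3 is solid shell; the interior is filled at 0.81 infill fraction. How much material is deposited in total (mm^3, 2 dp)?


V_infill = (43378.9 - 10410.1) * 0.81 = 26704.73
V_total = 10410.1 + 26704.73 = 37114.83 mm^3


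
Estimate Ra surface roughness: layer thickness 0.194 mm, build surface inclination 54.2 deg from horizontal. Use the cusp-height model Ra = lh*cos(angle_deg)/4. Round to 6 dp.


Ra = 0.194 * cos(54.2) / 4 = 0.02837 mm


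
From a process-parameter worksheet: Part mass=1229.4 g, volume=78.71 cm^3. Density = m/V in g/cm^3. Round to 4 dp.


rho = 1229.4 / 78.71 = 15.6194 g/cm^3


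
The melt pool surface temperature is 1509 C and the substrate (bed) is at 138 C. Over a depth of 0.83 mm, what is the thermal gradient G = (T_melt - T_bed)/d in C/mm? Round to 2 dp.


G = (1509-138)/0.83 = 1651.81 C/mm


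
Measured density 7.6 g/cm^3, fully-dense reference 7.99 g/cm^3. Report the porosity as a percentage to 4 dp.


Porosity = (1-7.6/7.99)*100 = 4.8811 %


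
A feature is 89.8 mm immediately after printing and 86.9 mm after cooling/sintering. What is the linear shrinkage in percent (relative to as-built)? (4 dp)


Shrinkage = ((89.8-86.9)/89.8)*100 = 3.2294 %


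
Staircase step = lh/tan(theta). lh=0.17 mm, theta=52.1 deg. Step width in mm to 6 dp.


step = 0.17 / tan(52.1) = 0.132341 mm


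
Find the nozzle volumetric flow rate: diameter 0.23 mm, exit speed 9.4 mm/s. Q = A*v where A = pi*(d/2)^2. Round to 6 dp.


A = pi*(0.23/2)^2 = 0.04154756 mm^2
Q = 0.04154756 * 9.4 = 0.390547 mm^3/s


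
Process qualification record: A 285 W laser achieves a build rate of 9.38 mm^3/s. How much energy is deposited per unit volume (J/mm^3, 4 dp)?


SE = 285 / 9.38 = 30.3838 J/mm^3


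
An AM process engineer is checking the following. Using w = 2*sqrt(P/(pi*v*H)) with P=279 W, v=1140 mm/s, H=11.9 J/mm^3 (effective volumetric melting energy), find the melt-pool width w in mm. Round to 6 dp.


w = 2*sqrt(279/(pi*1140*11.9)) = 0.16182 mm


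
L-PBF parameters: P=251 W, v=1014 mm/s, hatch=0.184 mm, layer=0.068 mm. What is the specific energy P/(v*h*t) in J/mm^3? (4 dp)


Build rate = 1014 * 0.184 * 0.068 = 12.687168 mm^3/s
SE = 251 / 12.687168 = 19.7838 J/mm^3


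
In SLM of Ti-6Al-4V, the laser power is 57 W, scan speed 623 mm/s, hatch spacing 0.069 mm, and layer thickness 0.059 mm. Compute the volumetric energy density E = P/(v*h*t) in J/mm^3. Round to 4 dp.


E = 57 / (623*0.069*0.059) = 22.4743 J/mm^3


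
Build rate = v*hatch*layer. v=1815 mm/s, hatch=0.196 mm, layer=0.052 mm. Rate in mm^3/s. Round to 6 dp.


Rate = 1815 * 0.196 * 0.052 = 18.49848 mm^3/s


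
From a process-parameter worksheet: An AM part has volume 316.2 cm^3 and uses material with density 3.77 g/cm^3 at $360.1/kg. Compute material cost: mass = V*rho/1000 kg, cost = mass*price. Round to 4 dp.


Mass = 316.2*3.77/1000 = 1.192074 kg
Cost = 1.192074 * 360.1 = 429.2658 $


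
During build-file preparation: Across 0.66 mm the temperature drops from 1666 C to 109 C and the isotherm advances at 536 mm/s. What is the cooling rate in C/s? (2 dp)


G = (1666-109)/0.66 = 2359.09090909 C/mm
CR = 2359.09090909 * 536 = 1264472.73 C/s


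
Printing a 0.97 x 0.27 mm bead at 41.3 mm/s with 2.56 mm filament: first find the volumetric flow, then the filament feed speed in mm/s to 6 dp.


Q = 0.97 * 0.27 * 41.3 = 10.81647 mm^3/s
A_fil = pi*(2.56/2)^2 = 5.1471854 mm^2
v_feed = 10.81647 / 5.1471854 = 2.101434 mm/s


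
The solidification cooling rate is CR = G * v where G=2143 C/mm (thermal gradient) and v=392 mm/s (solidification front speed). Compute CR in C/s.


CR = 2143 * 392 = 840056 C/s


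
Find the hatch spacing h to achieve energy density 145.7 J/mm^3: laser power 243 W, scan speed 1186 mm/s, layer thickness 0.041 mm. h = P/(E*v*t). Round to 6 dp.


h = 243 / (145.7*1186*0.041) = 0.034299 mm


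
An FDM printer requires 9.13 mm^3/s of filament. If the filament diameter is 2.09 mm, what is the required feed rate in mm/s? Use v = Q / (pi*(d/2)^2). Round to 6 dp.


A = pi*(2.09/2)^2 = 3.430698
v = 9.13 / 3.430698 = 2.661266 mm/s


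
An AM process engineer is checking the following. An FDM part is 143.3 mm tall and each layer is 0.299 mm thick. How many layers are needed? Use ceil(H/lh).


Layers = ceil(143.3/0.299) = 480


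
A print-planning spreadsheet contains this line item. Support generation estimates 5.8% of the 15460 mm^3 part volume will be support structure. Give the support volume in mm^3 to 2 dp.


V_support = 15460 * 0.058 = 896.68 mm^3


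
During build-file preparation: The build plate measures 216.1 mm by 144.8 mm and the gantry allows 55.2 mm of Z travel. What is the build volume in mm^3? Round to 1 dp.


V = 216.1 * 144.8 * 55.2 = 1727278.7 mm^3


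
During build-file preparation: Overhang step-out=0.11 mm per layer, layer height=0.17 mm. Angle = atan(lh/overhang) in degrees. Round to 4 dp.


angle = atan(0.17/0.11) = 57.0948 degrees


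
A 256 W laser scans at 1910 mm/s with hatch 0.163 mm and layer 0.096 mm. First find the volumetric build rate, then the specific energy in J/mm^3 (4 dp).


Build rate = 1910 * 0.163 * 0.096 = 29.88768 mm^3/s
SE = 256 / 29.88768 = 8.5654 J/mm^3


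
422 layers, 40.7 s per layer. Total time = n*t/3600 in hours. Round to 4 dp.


t = 422 * 40.7 / 3600 = 4.7709 hrs


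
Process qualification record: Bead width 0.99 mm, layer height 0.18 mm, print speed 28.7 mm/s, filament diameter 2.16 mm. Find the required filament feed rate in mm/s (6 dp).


Q = 0.99 * 0.18 * 28.7 = 5.11434 mm^3/s
A_fil = pi*(2.16/2)^2 = 3.66435367 mm^2
v_feed = 5.11434 / 3.66435367 = 1.3957 mm/s


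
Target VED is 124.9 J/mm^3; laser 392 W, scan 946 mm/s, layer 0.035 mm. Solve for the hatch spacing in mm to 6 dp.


h = 392 / (124.9*946*0.035) = 0.09479 mm


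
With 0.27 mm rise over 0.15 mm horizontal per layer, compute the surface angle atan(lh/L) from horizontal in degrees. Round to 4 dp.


angle = atan(0.27/0.15) = 60.9454 degrees


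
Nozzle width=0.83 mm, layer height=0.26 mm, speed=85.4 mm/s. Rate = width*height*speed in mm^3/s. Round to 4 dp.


Rate = 0.83 * 0.26 * 85.4 = 18.4293 mm^3/s


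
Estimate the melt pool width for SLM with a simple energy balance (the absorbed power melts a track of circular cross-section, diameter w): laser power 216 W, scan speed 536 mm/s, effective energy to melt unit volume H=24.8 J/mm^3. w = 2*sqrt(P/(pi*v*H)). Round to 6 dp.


w = 2*sqrt(216/(pi*536*24.8)) = 0.143838 mm


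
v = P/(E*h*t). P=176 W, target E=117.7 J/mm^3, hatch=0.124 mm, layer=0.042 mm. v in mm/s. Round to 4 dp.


v = 176 / (117.7*0.124*0.042) = 287.1212 mm/s


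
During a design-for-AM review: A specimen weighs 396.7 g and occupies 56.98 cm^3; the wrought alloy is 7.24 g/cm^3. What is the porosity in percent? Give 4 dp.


rho_part = 396.7 / 56.98 = 6.96209196 g/cm^3
Porosity = (1 - 6.96209196/7.24)*100 = 3.8385 %


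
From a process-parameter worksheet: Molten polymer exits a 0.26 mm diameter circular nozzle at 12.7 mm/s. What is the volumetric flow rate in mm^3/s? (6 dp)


A = pi*(0.26/2)^2 = 0.05309292 mm^2
Q = 0.05309292 * 12.7 = 0.67428 mm^3/s


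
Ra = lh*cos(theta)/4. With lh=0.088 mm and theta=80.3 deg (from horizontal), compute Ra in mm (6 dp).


Ra = 0.088 * cos(80.3) / 4 = 0.003707 mm


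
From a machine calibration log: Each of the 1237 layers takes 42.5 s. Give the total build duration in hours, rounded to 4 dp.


t = 1237 * 42.5 / 3600 = 14.6035 hrs


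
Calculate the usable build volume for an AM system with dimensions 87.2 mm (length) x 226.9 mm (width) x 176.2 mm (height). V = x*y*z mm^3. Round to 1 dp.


V = 87.2 * 226.9 * 176.2 = 3486236.8 mm^3


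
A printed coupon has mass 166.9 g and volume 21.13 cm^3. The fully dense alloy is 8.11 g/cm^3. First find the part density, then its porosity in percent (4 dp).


rho_part = 166.9 / 21.13 = 7.8987222 g/cm^3
Porosity = (1 - 7.8987222/8.11)*100 = 2.6052 %


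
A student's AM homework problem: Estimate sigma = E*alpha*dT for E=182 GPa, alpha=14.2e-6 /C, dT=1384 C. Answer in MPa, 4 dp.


sigma = 182*1000 * 14.2e-6 * 1384 = 3576.8096 MPa


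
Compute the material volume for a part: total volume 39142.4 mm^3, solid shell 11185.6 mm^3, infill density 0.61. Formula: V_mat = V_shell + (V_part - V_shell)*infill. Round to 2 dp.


V_infill = (39142.4 - 11185.6) * 0.61 = 17053.65
V_total = 11185.6 + 17053.65 = 28239.25 mm^3


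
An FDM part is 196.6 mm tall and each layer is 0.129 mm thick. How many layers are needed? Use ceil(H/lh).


Layers = ceil(196.6/0.129) = 1525


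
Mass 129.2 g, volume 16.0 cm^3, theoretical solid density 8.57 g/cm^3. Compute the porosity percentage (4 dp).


rho_part = 129.2 / 16.0 = 8.075 g/cm^3
Porosity = (1 - 8.075/8.57)*100 = 5.776 %


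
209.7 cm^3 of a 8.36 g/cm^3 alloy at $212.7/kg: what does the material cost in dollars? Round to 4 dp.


Mass = 209.7*8.36/1000 = 1.753092 kg
Cost = 1.753092 * 212.7 = 372.8827 $


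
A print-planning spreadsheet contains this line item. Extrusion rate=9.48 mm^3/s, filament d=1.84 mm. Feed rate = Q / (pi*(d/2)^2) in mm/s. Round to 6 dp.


A = pi*(1.84/2)^2 = 2.659044
v = 9.48 / 2.659044 = 3.565191 mm/s


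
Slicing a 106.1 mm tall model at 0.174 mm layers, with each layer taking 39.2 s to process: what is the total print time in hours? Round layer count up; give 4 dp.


Layers = ceil(106.1/0.174) = 610
t = 610 * 39.2 / 3600 = 6.6422 hrs


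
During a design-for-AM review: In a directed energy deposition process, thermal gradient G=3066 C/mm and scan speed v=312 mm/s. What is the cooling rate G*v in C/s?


CR = 3066 * 312 = 956592 C/s


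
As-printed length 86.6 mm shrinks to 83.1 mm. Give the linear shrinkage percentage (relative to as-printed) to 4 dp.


Shrinkage = ((86.6-83.1)/86.6)*100 = 4.0416 %


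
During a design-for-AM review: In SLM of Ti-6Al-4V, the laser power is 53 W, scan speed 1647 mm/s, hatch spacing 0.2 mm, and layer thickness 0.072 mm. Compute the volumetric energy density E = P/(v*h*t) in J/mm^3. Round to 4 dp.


E = 53 / (1647*0.2*0.072) = 2.2347 J/mm^3


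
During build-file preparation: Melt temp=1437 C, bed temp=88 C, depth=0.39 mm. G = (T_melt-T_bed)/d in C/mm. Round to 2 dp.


G = (1437-88)/0.39 = 3458.97 C/mm
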